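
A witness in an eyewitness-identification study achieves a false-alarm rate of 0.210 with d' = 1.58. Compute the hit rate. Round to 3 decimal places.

hit rate = 0.780

z(false-alarm rate) = z(0.210) = -0.8064
z(H) = z(FA) + d' = -0.8064 + 1.58 = 0.7736
hit rate = Φ(0.7736) = 0.7804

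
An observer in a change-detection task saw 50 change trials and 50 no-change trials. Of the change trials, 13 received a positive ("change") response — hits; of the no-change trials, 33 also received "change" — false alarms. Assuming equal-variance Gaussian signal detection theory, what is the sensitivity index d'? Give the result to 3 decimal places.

d' = -1.056

H = 13/50 = 0.2600
FA = 33/50 = 0.6600
z(0.2600) = -0.6433, z(0.6600) = 0.4125
d' = z(H) − z(FA) = -0.6433 − 0.4125 = -1.0558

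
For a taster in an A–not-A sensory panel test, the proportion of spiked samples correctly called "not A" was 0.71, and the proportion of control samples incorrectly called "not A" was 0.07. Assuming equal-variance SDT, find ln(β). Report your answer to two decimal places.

z(0.71) = 0.553, z(0.07) = -1.476
ln β = −½·[z(H)² − z(FA)²] = −0.5 × (0.306 − 2.179) = 0.9365

ln β = 0.94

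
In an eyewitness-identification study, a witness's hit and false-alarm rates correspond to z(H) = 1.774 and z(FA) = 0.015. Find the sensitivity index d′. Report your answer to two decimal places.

d′ = 1.76

d' = z(H) − z(FA) = 1.774 − 0.015 = 1.759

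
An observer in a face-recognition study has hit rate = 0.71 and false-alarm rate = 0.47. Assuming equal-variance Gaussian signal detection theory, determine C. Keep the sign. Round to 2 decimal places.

C = -0.24

Φ⁻¹(0.71) = 0.553, Φ⁻¹(0.47) = -0.075
c = −½·[z(H) + z(FA)] = −0.5 × (0.553 + (-0.075)) = -0.239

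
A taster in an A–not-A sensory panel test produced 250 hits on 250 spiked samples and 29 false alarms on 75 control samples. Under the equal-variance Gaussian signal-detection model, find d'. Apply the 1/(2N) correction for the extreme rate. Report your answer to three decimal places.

The hit rate is 250/250 = 1, so apply the 1/(2N) correction: H → 1 − 1/(2·250) = 0.99800.
z(H) = z(0.99800) = 2.8782
z(FA) = z(0.38667) = -0.2880
d' = 2.8782 − (-0.2880) = 3.1662

d' = 3.166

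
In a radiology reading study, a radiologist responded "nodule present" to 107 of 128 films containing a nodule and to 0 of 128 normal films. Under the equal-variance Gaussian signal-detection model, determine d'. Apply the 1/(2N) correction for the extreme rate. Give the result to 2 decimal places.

d' = 3.64

The false-alarm rate is 0/128 = 0, so apply the 1/(2N) correction: FA → 1/(2·128) = 0.00391.
z(H) = z(0.83594) = 0.978
z(FA) = z(0.00391) = -2.660
d' = 0.978 − (-2.660) = 3.638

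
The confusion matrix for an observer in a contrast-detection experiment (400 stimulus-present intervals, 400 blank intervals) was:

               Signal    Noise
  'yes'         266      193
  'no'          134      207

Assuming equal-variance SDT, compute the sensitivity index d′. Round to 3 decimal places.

d′ = 0.470

H = 266/400 = 0.6650
FA = 193/400 = 0.4825
z(H) = 0.4261
z(FA) = -0.0439
d' = z(H) − z(FA) = 0.4261 − (-0.0439) = 0.4700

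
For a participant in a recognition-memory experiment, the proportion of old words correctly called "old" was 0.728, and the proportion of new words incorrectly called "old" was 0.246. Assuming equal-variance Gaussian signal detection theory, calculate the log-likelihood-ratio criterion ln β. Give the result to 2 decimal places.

ln β = 0.05

z(0.728) = 0.607, z(0.246) = -0.687
ln β = −½·[z(H)² − z(FA)²] = −0.5 × (0.368 − 0.472) = 0.052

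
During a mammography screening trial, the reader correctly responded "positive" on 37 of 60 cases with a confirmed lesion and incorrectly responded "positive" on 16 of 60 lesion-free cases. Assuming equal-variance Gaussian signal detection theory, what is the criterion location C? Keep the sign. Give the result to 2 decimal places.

C = 0.16

H = 37/60 = 0.6167
FA = 16/60 = 0.2667
z(H) = 0.297
z(FA) = -0.623
c = −½·[z(H) + z(FA)] = −0.5 × (0.297 + (-0.623)) = 0.163
c > 0: the reader has a conservative response bias.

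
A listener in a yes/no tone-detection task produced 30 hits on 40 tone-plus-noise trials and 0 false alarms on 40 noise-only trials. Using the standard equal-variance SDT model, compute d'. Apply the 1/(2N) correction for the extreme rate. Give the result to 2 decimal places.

d' = 2.92

The false-alarm rate is 0/40 = 0, so apply the 1/(2N) correction: FA → 1/(2·40) = 0.01250.
z(H) = z(0.75000) = 0.674
z(FA) = z(0.01250) = -2.241
d' = 0.674 − (-2.241) = 2.915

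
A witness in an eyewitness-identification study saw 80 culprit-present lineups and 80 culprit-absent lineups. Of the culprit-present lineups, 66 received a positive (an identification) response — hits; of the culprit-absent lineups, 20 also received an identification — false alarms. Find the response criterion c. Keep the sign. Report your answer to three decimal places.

H = 66/80 = 0.8250
FA = 20/80 = 0.2500
z(H) = 0.9346
z(FA) = -0.6745
c = −½·[z(H) + z(FA)] = −0.5 × (0.9346 + (-0.6745)) = -0.13005

c = -0.130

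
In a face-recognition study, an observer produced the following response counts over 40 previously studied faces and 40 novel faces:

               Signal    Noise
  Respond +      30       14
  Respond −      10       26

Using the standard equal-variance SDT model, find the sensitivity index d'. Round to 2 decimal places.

H = 30/40 = 0.7500
FA = 14/40 = 0.3500
z(H) = z(0.7500) = 0.674
z(FA) = z(0.3500) = -0.385
d' = z(H) − z(FA) = 0.674 − (-0.385) = 1.059

d' = 1.06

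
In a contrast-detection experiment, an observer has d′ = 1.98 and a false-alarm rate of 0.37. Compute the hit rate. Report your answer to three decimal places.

z(false-alarm rate) = z(0.37) = -0.3319
z(H) = z(FA) + d' = -0.3319 + 1.98 = 1.6481
hit rate = Φ(1.6481) = 0.9503

hit rate = 0.950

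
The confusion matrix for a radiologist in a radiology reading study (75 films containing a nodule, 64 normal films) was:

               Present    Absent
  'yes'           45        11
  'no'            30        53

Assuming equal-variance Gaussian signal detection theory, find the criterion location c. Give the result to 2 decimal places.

H = 45/75 = 0.6000
FA = 11/64 = 0.1719
Φ⁻¹(0.6000) = 0.253, Φ⁻¹(0.1719) = -0.947
c = −½·[z(H) + z(FA)] = −0.5 × (0.253 + (-0.947)) = 0.347
c > 0: the radiologist has a conservative response bias.

c = 0.35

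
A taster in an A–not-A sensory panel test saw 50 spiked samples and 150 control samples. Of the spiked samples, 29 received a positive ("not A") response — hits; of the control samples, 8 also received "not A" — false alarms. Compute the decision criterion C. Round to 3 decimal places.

H = 29/50 = 0.5800
FA = 8/150 = 0.0533
Φ⁻¹(0.5800) = 0.2019, Φ⁻¹(0.0533) = -1.6137
c = −½·[z(H) + z(FA)] = −0.5 × (0.2019 + (-1.6137)) = 0.7059

C = 0.706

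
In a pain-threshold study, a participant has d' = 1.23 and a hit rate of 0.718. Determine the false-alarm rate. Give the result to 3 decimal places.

false-alarm rate = 0.257

z(hit rate) = z(0.718) = 0.5769
z(FA) = z(H) − d' = 0.5769 − 1.23 = -0.6531
false-alarm rate = Φ(-0.6531) = 0.2568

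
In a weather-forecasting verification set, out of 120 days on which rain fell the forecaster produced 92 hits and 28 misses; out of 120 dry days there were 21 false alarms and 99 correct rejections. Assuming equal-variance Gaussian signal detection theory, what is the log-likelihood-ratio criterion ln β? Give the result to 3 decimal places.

H = 92/120 = 0.7667
FA = 21/120 = 0.1750
z(H) = z(0.7667) = 0.7280
z(FA) = z(0.1750) = -0.9346
ln β = −½·[z(H)² − z(FA)²] = −0.5 × (0.5300 − 0.8735) = 0.17175

ln β = 0.172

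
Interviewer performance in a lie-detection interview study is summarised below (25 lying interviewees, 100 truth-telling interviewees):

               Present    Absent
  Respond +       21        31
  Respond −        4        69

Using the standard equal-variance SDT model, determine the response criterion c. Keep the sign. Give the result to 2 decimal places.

H = 21/25 = 0.8400
FA = 31/100 = 0.3100
Φ⁻¹(H) = Φ⁻¹(0.8400) = 0.9945
Φ⁻¹(FA) = Φ⁻¹(0.3100) = -0.4959
c = −½·[z(H) + z(FA)] = −0.5 × (0.9945 + (-0.4959)) = -0.2493
c < 0: the interviewer has a liberal response bias.

c = -0.25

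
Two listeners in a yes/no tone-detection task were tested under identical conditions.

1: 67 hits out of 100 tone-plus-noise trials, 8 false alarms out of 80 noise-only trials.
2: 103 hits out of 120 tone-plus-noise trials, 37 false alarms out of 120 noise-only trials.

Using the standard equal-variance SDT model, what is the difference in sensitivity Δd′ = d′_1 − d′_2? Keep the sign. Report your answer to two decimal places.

1: z(0.6700) = 0.440, z(0.1000) = -1.282, d' = 1.722
2: z(0.8583) = 1.073, z(0.3083) = -0.501, d' = 1.574
Δd' = d'_1 − d'_2 = 1.722 − 1.574 = 0.148
1 has the higher sensitivity.

Δd′ = 0.15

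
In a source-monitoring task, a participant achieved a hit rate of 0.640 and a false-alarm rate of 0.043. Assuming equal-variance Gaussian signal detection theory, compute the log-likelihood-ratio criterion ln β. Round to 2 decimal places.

z(H) = z(0.640) = 0.358
z(FA) = z(0.043) = -1.717
ln β = −½·[z(H)² − z(FA)²] = −0.5 × (0.128 − 2.948) = 1.410

ln β = 1.41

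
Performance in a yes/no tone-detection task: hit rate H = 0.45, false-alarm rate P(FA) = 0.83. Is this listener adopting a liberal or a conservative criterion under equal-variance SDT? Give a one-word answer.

z(H) = -0.126, z(FA) = 0.954
c = −½·(z(H) + z(FA)) = -0.414
c < 0 → liberal criterion (biased toward responding “yes”).

liberal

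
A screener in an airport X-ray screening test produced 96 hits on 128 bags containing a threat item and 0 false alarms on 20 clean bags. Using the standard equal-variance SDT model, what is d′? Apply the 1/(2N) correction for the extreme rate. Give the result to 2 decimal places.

d′ = 2.63

The false-alarm rate is 0/20 = 0, so apply the 1/(2N) correction: FA → 1/(2·20) = 0.02500.
z(H) = z(0.75000) = 0.674
z(FA) = z(0.02500) = -1.960
d' = 0.674 − (-1.960) = 2.634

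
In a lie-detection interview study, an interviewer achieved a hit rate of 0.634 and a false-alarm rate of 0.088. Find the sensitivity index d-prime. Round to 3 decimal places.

d-prime = 1.696

z(H) = z(0.634) = 0.3425
z(FA) = z(0.088) = -1.3532
d' = z(H) − z(FA) = 0.3425 − (-1.3532) = 1.6957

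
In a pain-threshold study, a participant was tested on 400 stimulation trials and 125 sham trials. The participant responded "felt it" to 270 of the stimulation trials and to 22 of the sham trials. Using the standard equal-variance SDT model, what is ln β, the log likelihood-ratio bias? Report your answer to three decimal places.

H = 270/400 = 0.6750
FA = 22/125 = 0.1760
z(0.6750) = 0.4538, z(0.1760) = -0.9307
ln β = −½·[z(H)² − z(FA)²] = −0.5 × (0.2059 − 0.8662) = 0.33015

ln β = 0.330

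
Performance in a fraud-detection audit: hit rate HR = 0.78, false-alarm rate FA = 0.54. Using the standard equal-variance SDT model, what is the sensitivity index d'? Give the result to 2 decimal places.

Φ⁻¹(H) = Φ⁻¹(0.78) = 0.7722
Φ⁻¹(FA) = Φ⁻¹(0.54) = 0.1004
d' = z(H) − z(FA) = 0.7722 − 0.1004 = 0.6718

d' = 0.67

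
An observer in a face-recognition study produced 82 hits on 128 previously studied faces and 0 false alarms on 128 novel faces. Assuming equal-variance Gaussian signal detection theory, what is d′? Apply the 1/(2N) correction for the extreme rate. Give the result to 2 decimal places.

The false-alarm rate is 0/128 = 0, so apply the 1/(2N) correction: FA → 1/(2·128) = 0.00391.
z(H) = z(0.64062) = 0.360
z(FA) = z(0.00391) = -2.660
d' = 0.360 − (-2.660) = 3.020

d′ = 3.02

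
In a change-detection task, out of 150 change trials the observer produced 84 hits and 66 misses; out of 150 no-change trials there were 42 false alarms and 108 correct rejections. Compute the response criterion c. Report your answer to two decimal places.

H = 84/150 = 0.5600
FA = 42/150 = 0.2800
z(0.5600) = 0.151, z(0.2800) = -0.583
c = −½·[z(H) + z(FA)] = −0.5 × (0.151 + (-0.583)) = 0.216

c = 0.22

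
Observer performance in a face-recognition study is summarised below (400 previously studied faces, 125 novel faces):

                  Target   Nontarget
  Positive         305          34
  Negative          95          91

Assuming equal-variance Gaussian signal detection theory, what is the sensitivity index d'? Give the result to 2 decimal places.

H = 305/400 = 0.7625
FA = 34/125 = 0.2720
Φ⁻¹(H) = 0.7144
Φ⁻¹(FA) = -0.6068
d' = z(H) − z(FA) = 0.7144 − (-0.6068) = 1.3212

d' = 1.32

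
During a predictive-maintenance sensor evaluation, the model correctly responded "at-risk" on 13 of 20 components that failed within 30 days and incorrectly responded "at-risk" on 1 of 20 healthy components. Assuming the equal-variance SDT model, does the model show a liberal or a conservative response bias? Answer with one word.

z(H) = 0.385, z(FA) = -1.645
c = −½·(z(H) + z(FA)) = 0.630
c > 0 → conservative criterion (biased toward responding “no”).

conservative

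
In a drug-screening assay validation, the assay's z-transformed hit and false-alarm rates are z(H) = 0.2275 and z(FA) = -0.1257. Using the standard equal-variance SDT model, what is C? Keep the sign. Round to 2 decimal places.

c = −½·[z(H) + z(FA)] = −½·(0.2275 + (-0.1257)) = -0.0509

C = -0.05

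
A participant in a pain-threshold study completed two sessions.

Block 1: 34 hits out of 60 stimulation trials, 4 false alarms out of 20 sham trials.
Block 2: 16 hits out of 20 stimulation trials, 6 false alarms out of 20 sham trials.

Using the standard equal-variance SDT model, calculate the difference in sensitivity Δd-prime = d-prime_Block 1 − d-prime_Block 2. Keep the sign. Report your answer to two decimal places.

Block 1: z(0.5667) = 0.168, z(0.2000) = -0.842, d' = 1.010
Block 2: z(0.8000) = 0.842, z(0.3000) = -0.524, d' = 1.366
Δd' = d'_Block 1 − d'_Block 2 = 1.010 − 1.366 = -0.356
Block 2 has the higher sensitivity.

Δd-prime = -0.36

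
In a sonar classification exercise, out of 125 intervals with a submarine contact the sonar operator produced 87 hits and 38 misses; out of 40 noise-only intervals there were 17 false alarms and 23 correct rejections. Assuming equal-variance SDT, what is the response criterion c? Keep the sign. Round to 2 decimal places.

H = 87/125 = 0.6960
FA = 17/40 = 0.4250
Φ⁻¹(H) = 0.513
Φ⁻¹(FA) = -0.189
c = −½·[z(H) + z(FA)] = −0.5 × (0.513 + (-0.189)) = -0.162

c = -0.16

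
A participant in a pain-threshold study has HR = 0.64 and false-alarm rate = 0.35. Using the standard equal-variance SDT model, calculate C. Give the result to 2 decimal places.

C = 0.01

z(H) = 0.3585
z(FA) = -0.3853
c = −½·[z(H) + z(FA)] = −0.5 × (0.3585 + (-0.3853)) = 0.0134
c > 0: the participant has a conservative response bias.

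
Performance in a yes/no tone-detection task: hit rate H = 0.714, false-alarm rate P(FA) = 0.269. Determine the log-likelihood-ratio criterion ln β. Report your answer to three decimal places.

ln β = 0.030

z(H) = z(0.714) = 0.5651
z(FA) = z(0.269) = -0.6158
ln β = −½·[z(H)² − z(FA)²] = −0.5 × (0.3193 − 0.3792) = 0.02995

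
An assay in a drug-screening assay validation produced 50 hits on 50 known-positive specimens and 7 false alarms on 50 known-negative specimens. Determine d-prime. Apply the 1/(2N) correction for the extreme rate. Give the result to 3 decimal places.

d-prime = 3.407

The hit rate is 50/50 = 1, so apply the 1/(2N) correction: H → 1 − 1/(2·50) = 0.99000.
z(H) = z(0.99000) = 2.3263
z(FA) = z(0.14000) = -1.0803
d' = 2.3263 − (-1.0803) = 3.4066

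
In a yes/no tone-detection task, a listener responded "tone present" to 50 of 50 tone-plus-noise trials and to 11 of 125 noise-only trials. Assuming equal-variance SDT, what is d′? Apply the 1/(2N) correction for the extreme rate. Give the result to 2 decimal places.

d′ = 3.68

The hit rate is 50/50 = 1, so apply the 1/(2N) correction: H → 1 − 1/(2·50) = 0.99000.
z(H) = z(0.99000) = 2.326
z(FA) = z(0.08800) = -1.353
d' = 2.326 − (-1.353) = 3.679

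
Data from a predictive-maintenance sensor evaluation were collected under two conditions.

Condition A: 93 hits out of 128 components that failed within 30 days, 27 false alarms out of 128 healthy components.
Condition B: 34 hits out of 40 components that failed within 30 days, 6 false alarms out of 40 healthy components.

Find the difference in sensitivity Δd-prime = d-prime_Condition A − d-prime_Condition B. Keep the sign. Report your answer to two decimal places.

Condition A: z(0.7266) = 0.603, z(0.2109) = -0.803, d' = 1.406
Condition B: z(0.8500) = 1.036, z(0.1500) = -1.036, d' = 2.072
Δd' = d'_Condition A − d'_Condition B = 1.406 − 2.072 = -0.666
Condition B has the higher sensitivity.

Δd-prime = -0.67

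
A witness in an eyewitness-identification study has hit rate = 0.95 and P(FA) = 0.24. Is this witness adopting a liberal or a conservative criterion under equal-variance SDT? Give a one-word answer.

liberal

z(H) = 1.645, z(FA) = -0.706
c = −½·(z(H) + z(FA)) = -0.4695
c < 0 → liberal criterion (biased toward responding “yes”).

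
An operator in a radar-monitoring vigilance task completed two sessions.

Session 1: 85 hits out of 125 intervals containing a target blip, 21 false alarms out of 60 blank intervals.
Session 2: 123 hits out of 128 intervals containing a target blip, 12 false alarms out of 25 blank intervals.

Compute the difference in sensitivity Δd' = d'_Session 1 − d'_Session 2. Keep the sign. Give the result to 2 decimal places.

Session 1: z(0.6800) = 0.468, z(0.3500) = -0.385, d' = 0.853
Session 2: z(0.9609) = 1.761, z(0.4800) = -0.050, d' = 1.811
Δd' = d'_Session 1 − d'_Session 2 = 0.853 − 1.811 = -0.958
Session 2 has the higher sensitivity.

Δd' = -0.96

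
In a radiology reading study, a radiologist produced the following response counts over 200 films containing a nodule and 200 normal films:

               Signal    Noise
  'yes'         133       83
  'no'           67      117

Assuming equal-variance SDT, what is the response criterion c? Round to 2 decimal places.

H = 133/200 = 0.6650
FA = 83/200 = 0.4150
z(0.6650) = 0.4261, z(0.4150) = -0.2147
c = −½·[z(H) + z(FA)] = −0.5 × (0.4261 + (-0.2147)) = -0.1057

c = -0.11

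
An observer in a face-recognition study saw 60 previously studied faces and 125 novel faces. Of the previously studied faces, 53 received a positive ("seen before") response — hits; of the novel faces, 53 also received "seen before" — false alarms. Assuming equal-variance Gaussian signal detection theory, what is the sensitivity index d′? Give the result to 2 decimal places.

d′ = 1.38

H = 53/60 = 0.8833
FA = 53/125 = 0.4240
z(0.8833) = 1.192, z(0.4240) = -0.192
d' = z(H) − z(FA) = 1.192 − (-0.192) = 1.384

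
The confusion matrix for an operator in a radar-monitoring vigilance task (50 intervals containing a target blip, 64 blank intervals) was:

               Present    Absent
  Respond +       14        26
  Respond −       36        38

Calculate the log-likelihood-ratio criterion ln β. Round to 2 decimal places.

ln β = -0.14

H = 14/50 = 0.2800
FA = 26/64 = 0.4062
z(H) = z(0.2800) = -0.583
z(FA) = z(0.4062) = -0.237
ln β = −½·[z(H)² − z(FA)²] = −0.5 × (0.340 − 0.056) = -0.142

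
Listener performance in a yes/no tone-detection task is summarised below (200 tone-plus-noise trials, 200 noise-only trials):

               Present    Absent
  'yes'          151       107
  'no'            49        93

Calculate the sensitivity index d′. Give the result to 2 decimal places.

d′ = 0.60

H = 151/200 = 0.7550
FA = 107/200 = 0.5350
Φ⁻¹(0.7550) = 0.6903, Φ⁻¹(0.5350) = 0.0878
d' = z(H) − z(FA) = 0.6903 − 0.0878 = 0.6025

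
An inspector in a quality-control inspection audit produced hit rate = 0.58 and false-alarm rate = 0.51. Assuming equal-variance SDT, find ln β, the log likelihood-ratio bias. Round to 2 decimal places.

z(H) = z(0.58) = 0.202
z(FA) = z(0.51) = 0.025
ln β = −½·[z(H)² − z(FA)²] = −0.5 × (0.041 − 0.001) = -0.020

ln β = -0.02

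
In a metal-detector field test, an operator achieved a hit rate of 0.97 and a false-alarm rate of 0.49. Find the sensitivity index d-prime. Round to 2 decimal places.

d-prime = 1.91

Φ⁻¹(H) = Φ⁻¹(0.97) = 1.881
Φ⁻¹(FA) = Φ⁻¹(0.49) = -0.025
d' = z(H) − z(FA) = 1.881 − (-0.025) = 1.906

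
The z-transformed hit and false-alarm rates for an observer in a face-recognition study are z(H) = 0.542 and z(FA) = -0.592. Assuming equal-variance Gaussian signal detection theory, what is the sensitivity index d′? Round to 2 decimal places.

d′ = 1.13

d' = z(H) − z(FA) = 0.542 − (-0.592) = 1.134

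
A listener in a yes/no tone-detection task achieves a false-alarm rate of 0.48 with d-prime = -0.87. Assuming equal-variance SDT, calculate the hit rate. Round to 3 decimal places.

hit rate = 0.179

z(false-alarm rate) = z(0.48) = -0.0502
z(H) = z(FA) + d' = -0.0502 + (-0.87) = -0.9202
hit rate = Φ(-0.9202) = 0.1787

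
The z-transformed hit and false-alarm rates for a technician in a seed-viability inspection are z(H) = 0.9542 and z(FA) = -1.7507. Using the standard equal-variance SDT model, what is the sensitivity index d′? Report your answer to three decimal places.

d' = z(H) − z(FA) = 0.9542 − (-1.7507) = 2.7049

d′ = 2.705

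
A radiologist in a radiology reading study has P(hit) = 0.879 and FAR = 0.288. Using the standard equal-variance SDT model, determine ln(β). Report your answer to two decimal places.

ln β = -0.53

z(0.879) = 1.170, z(0.288) = -0.559
ln β = −½·[z(H)² − z(FA)²] = −0.5 × (1.369 − 0.312) = -0.5285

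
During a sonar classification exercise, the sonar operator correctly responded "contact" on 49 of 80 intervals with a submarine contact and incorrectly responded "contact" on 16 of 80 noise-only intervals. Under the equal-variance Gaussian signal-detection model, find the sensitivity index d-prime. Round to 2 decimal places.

d-prime = 1.13

H = 49/80 = 0.6125
FA = 16/80 = 0.2000
z(0.6125) = 0.286, z(0.2000) = -0.842
d' = z(H) − z(FA) = 0.286 − (-0.842) = 1.128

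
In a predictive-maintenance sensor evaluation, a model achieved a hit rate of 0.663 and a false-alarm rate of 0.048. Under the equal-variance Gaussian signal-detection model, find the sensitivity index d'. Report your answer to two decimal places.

z(0.663) = 0.4207, z(0.048) = -1.6646
d' = z(H) − z(FA) = 0.4207 − (-1.6646) = 2.0853

d' = 2.09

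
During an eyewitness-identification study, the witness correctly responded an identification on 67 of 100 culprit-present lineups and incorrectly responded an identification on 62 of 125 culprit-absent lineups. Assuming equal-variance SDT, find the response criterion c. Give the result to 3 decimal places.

c = -0.215

H = 67/100 = 0.6700
FA = 62/125 = 0.4960
z(H) = z(0.6700) = 0.4399
z(FA) = z(0.4960) = -0.0100
c = −½·[z(H) + z(FA)] = −0.5 × (0.4399 + (-0.0100)) = -0.21495
c < 0: the witness has a liberal response bias.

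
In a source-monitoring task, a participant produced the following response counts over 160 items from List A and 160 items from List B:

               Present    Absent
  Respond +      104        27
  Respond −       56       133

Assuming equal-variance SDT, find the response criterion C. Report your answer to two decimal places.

C = 0.29

H = 104/160 = 0.6500
FA = 27/160 = 0.1688
z(H) = 0.3853
z(FA) = -0.9589
c = −½·[z(H) + z(FA)] = −0.5 × (0.3853 + (-0.9589)) = 0.2868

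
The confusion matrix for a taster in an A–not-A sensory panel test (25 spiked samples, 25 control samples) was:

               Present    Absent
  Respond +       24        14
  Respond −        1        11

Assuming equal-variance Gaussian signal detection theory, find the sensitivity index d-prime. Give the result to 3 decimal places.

H = 24/25 = 0.9600
FA = 14/25 = 0.5600
z(0.9600) = 1.7507, z(0.5600) = 0.1510
d' = z(H) − z(FA) = 1.7507 − 0.1510 = 1.5997

d-prime = 1.600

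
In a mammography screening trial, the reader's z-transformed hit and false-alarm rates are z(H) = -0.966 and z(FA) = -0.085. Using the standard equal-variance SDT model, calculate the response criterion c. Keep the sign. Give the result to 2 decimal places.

c = 0.53

c = −½·[z(H) + z(FA)] = −½·(-0.966 + (-0.085)) = 0.5255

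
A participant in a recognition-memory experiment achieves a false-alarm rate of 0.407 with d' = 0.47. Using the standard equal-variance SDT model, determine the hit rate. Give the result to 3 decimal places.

hit rate = 0.593

z(false-alarm rate) = z(0.407) = -0.2353
z(H) = z(FA) + d' = -0.2353 + 0.47 = 0.2347
hit rate = Φ(0.2347) = 0.5928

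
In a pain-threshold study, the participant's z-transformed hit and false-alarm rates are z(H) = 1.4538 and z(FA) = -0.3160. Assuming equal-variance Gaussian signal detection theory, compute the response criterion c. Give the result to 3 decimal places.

c = -0.569

c = −½·[z(H) + z(FA)] = −½·(1.4538 + (-0.3160)) = -0.5689
c < 0: the participant has a liberal response bias.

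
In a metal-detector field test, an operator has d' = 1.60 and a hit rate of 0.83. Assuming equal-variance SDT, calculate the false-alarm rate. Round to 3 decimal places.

false-alarm rate = 0.259

z(hit rate) = z(0.83) = 0.9542
z(FA) = z(H) − d' = 0.9542 − 1.60 = -0.6458
false-alarm rate = Φ(-0.6458) = 0.2592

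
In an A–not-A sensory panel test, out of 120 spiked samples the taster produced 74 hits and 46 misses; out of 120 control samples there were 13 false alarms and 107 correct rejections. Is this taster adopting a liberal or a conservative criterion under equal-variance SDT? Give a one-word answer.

conservative

z(H) = 0.297, z(FA) = -1.235
c = −½·(z(H) + z(FA)) = 0.469
c > 0 → conservative criterion (biased toward responding “no”).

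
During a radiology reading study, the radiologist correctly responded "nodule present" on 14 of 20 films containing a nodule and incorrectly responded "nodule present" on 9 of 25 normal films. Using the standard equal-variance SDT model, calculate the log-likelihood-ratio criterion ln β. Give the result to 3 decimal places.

H = 14/20 = 0.7000
FA = 9/25 = 0.3600
z(H) = z(0.7000) = 0.5244
z(FA) = z(0.3600) = -0.3585
ln β = −½·[z(H)² − z(FA)²] = −0.5 × (0.2750 − 0.1285) = -0.07325

ln β = -0.073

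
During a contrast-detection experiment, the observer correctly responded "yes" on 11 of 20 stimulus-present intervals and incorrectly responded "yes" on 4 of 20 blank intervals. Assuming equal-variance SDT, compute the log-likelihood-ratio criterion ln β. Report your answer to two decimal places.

ln β = 0.35

H = 11/20 = 0.5500
FA = 4/20 = 0.2000
z(0.5500) = 0.126, z(0.2000) = -0.842
ln β = −½·[z(H)² − z(FA)²] = −0.5 × (0.016 − 0.709) = 0.3465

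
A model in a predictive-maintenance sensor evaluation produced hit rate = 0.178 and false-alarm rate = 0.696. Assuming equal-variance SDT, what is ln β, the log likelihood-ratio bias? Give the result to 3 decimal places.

ln β = -0.294

Φ⁻¹(H) = Φ⁻¹(0.178) = -0.9230
Φ⁻¹(FA) = Φ⁻¹(0.696) = 0.5129
ln β = −½·[z(H)² − z(FA)²] = −0.5 × (0.8519 − 0.2631) = -0.2944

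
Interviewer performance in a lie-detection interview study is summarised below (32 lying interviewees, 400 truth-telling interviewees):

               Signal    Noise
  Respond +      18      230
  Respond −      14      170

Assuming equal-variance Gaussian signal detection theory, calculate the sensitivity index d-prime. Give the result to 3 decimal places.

d-prime = -0.032

H = 18/32 = 0.5625
FA = 230/400 = 0.5750
z(H) = z(0.5625) = 0.1573
z(FA) = z(0.5750) = 0.1891
d' = z(H) − z(FA) = 0.1573 − 0.1891 = -0.0318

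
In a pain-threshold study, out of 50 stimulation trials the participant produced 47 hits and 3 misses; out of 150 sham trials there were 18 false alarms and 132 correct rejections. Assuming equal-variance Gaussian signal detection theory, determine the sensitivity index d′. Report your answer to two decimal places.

H = 47/50 = 0.9400
FA = 18/150 = 0.1200
Φ⁻¹(0.9400) = 1.5548, Φ⁻¹(0.1200) = -1.1750
d' = z(H) − z(FA) = 1.5548 − (-1.1750) = 2.7298

d′ = 2.73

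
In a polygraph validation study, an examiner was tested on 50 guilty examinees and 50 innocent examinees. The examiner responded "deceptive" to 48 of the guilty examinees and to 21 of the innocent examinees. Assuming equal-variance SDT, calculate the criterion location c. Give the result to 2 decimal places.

c = -0.77

H = 48/50 = 0.9600
FA = 21/50 = 0.4200
z(0.9600) = 1.7507, z(0.4200) = -0.2019
c = −½·[z(H) + z(FA)] = −0.5 × (1.7507 + (-0.2019)) = -0.7744
c < 0: the examiner has a liberal response bias.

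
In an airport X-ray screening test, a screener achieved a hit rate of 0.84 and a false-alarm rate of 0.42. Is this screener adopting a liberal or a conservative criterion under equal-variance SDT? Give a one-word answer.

z(H) = 0.994, z(FA) = -0.202
c = −½·(z(H) + z(FA)) = -0.396
c < 0 → liberal criterion (biased toward responding “yes”).

liberal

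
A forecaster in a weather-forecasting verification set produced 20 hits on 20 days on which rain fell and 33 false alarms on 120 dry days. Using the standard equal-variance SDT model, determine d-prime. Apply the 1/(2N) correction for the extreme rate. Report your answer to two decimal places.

The hit rate is 20/20 = 1, so apply the 1/(2N) correction: H → 1 − 1/(2·20) = 0.97500.
z(H) = z(0.97500) = 1.960
z(FA) = z(0.27500) = -0.598
d' = 1.960 − (-0.598) = 2.558

d-prime = 2.56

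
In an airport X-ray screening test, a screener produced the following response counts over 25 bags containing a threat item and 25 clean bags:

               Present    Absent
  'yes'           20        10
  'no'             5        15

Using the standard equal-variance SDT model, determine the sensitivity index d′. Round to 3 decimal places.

d′ = 1.095

H = 20/25 = 0.8000
FA = 10/25 = 0.4000
z(H) = z(0.8000) = 0.8416
z(FA) = z(0.4000) = -0.2533
d' = z(H) − z(FA) = 0.8416 − (-0.2533) = 1.0949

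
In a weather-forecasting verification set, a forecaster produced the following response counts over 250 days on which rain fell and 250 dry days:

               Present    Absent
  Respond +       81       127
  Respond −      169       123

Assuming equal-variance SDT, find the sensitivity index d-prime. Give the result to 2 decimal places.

d-prime = -0.48

H = 81/250 = 0.3240
FA = 127/250 = 0.5080
z(0.3240) = -0.4565, z(0.5080) = 0.0201
d' = z(H) − z(FA) = -0.4565 − 0.0201 = -0.4766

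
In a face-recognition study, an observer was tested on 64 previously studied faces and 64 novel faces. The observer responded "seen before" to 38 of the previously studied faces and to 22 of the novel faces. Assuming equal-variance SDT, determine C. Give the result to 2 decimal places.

C = 0.08

H = 38/64 = 0.5938
FA = 22/64 = 0.3438
Φ⁻¹(H) = 0.237
Φ⁻¹(FA) = -0.402
c = −½·[z(H) + z(FA)] = −0.5 × (0.237 + (-0.402)) = 0.0825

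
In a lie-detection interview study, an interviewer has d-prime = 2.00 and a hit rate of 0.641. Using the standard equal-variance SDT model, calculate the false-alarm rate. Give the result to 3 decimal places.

false-alarm rate = 0.051

z(hit rate) = z(0.641) = 0.3611
z(FA) = z(H) − d' = 0.3611 − 2.00 = -1.6389
false-alarm rate = Φ(-1.6389) = 0.0506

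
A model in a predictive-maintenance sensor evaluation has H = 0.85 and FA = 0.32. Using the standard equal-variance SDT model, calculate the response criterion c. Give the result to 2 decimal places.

z(H) = z(0.85) = 1.0364
z(FA) = z(0.32) = -0.4677
c = −½·[z(H) + z(FA)] = −0.5 × (1.0364 + (-0.4677)) = -0.28435

c = -0.28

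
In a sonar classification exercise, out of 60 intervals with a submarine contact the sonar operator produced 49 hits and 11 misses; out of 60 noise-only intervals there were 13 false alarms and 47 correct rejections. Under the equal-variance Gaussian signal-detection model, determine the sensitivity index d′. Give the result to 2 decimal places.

d′ = 1.69

H = 49/60 = 0.8167
FA = 13/60 = 0.2167
z(0.8167) = 0.9029, z(0.2167) = -0.7834
d' = z(H) − z(FA) = 0.9029 − (-0.7834) = 1.6863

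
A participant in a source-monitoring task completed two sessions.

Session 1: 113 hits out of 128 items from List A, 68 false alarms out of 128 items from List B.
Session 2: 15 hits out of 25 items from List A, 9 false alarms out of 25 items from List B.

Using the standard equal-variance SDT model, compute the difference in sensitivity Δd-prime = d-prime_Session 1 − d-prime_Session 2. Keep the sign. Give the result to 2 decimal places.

Δd-prime = 0.50

Session 1: z(0.8828) = 1.189, z(0.5312) = 0.078, d' = 1.111
Session 2: z(0.6000) = 0.253, z(0.3600) = -0.358, d' = 0.611
Δd' = d'_Session 1 − d'_Session 2 = 1.111 − 0.611 = 0.500
Session 1 has the higher sensitivity.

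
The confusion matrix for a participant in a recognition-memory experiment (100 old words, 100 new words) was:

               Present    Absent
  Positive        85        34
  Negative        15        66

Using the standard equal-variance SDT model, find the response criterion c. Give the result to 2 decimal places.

H = 85/100 = 0.8500
FA = 34/100 = 0.3400
Φ⁻¹(H) = Φ⁻¹(0.8500) = 1.036
Φ⁻¹(FA) = Φ⁻¹(0.3400) = -0.412
c = −½·[z(H) + z(FA)] = −0.5 × (1.036 + (-0.412)) = -0.312

c = -0.31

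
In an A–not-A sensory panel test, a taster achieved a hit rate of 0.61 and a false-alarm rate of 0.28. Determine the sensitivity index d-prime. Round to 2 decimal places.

z(H) = 0.2793
z(FA) = -0.5828
d' = z(H) − z(FA) = 0.2793 − (-0.5828) = 0.8621

d-prime = 0.86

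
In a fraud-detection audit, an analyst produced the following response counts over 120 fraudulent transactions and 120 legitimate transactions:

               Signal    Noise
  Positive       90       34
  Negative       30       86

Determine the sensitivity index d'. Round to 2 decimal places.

d' = 1.25

H = 90/120 = 0.7500
FA = 34/120 = 0.2833
z(H) = 0.674
z(FA) = -0.573
d' = z(H) − z(FA) = 0.674 − (-0.573) = 1.247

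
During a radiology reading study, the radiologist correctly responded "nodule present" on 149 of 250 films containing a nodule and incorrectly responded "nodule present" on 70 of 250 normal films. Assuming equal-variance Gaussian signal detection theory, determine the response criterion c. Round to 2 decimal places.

H = 149/250 = 0.5960
FA = 70/250 = 0.2800
z(0.5960) = 0.2430, z(0.2800) = -0.5828
c = −½·[z(H) + z(FA)] = −0.5 × (0.2430 + (-0.5828)) = 0.1699

c = 0.17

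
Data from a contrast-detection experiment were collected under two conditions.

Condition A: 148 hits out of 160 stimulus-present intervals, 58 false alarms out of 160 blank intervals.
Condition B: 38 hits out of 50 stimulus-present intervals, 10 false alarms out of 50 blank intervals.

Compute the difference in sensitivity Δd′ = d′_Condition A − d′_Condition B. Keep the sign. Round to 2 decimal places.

Condition A: z(0.9250) = 1.440, z(0.3625) = -0.352, d' = 1.792
Condition B: z(0.7600) = 0.706, z(0.2000) = -0.842, d' = 1.548
Δd' = d'_Condition A − d'_Condition B = 1.792 − 1.548 = 0.244
Condition A has the higher sensitivity.

Δd′ = 0.24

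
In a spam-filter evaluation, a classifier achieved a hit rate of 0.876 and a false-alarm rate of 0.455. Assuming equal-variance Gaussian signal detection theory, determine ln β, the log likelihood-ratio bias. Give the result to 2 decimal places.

z(H) = 1.155
z(FA) = -0.113
ln β = −½·[z(H)² − z(FA)²] = −0.5 × (1.334 − 0.013) = -0.6605

ln β = -0.66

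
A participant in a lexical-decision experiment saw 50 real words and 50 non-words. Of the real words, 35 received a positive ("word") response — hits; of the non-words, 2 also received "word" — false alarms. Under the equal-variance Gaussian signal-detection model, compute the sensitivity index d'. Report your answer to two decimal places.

d' = 2.28

H = 35/50 = 0.7000
FA = 2/50 = 0.0400
z(H) = z(0.7000) = 0.524
z(FA) = z(0.0400) = -1.751
d' = z(H) − z(FA) = 0.524 − (-1.751) = 2.275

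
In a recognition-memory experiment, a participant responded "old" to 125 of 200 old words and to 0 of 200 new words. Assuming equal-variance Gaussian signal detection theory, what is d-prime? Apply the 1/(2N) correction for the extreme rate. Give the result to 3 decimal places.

The false-alarm rate is 0/200 = 0, so apply the 1/(2N) correction: FA → 1/(2·200) = 0.00250.
z(H) = z(0.62500) = 0.3186
z(FA) = z(0.00250) = -2.8070
d' = 0.3186 − (-2.8070) = 3.1256

d-prime = 3.126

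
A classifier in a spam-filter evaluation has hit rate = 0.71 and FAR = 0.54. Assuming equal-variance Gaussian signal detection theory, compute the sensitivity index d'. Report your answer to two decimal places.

Φ⁻¹(H) = 0.5534
Φ⁻¹(FA) = 0.1004
d' = z(H) − z(FA) = 0.5534 − 0.1004 = 0.4530

d' = 0.45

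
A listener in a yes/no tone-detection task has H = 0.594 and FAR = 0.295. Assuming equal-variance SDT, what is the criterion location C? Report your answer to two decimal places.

C = 0.15

Φ⁻¹(0.594) = 0.2378, Φ⁻¹(0.295) = -0.5388
c = −½·[z(H) + z(FA)] = −0.5 × (0.2378 + (-0.5388)) = 0.1505
c > 0: the listener has a conservative response bias.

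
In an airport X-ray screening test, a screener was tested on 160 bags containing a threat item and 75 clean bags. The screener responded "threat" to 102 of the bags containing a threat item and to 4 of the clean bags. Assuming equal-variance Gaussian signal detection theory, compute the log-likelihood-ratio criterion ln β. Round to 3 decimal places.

H = 102/160 = 0.6375
FA = 4/75 = 0.0533
z(H) = z(0.6375) = 0.3518
z(FA) = z(0.0533) = -1.6137
ln β = −½·[z(H)² − z(FA)²] = −0.5 × (0.1238 − 2.6040) = 1.2401

ln β = 1.240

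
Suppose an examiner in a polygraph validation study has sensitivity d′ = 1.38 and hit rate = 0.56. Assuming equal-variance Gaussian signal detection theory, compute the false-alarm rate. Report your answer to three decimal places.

false-alarm rate = 0.110

z(hit rate) = z(0.56) = 0.1510
z(FA) = z(H) − d' = 0.1510 − 1.38 = -1.2290
false-alarm rate = Φ(-1.2290) = 0.1095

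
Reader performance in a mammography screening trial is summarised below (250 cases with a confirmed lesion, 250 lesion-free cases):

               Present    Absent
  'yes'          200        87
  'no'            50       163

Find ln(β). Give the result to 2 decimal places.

ln β = -0.28

H = 200/250 = 0.8000
FA = 87/250 = 0.3480
z(0.8000) = 0.842, z(0.3480) = -0.391
ln β = −½·[z(H)² − z(FA)²] = −0.5 × (0.709 − 0.153) = -0.278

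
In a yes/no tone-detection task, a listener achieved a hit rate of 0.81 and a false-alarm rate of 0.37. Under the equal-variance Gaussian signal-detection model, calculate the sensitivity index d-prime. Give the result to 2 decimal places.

d-prime = 1.21

z(0.81) = 0.8779, z(0.37) = -0.3319
d' = z(H) − z(FA) = 0.8779 − (-0.3319) = 1.2098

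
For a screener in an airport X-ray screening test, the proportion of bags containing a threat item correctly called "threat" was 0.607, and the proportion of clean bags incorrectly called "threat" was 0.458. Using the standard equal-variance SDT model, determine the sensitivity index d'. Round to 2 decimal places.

z(H) = z(0.607) = 0.2715
z(FA) = z(0.458) = -0.1055
d' = z(H) − z(FA) = 0.2715 − (-0.1055) = 0.3770

d' = 0.38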